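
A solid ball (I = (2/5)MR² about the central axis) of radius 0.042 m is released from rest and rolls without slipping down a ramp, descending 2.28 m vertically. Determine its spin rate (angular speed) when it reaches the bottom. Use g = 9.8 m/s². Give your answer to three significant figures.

ω ≈ 135 rad/s

Here I = (2/5)MR², so the shape factor k = I/(MR²) = 0.4.
Rolling without slipping gives ω = v/R, so the total kinetic energy is ½Mv² + ½Iω² = ½(1+k)Mv² = (7/10)Mv².
Energy conservation Mgh = ½(1+k)Mv² gives v = √(2gh/(1+k)) = √(2 × 9.8 × 2.28 / 1.4) = 5.65 m/s.
The angular speed follows from ω = v/R = 5.65/0.042 ≈ 135 rad/s.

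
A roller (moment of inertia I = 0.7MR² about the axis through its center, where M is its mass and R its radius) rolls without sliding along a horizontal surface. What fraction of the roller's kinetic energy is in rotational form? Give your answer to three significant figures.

fraction ≈ 0.412

With I = 0.7MR², the ratio k = I/(MR²) is 0.7.
Since ω = v/R, the translational part is ½Mv² and the rotational part is ½I(v/R)² = ½kMv²; the total is ½(1+k)Mv².
The rotational fraction is therefore k/(1+k) = 0.7/1.7 ≈ 0.412.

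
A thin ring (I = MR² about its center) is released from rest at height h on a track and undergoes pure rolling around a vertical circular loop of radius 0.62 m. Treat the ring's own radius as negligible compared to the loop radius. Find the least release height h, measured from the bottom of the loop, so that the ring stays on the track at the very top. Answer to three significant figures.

With I = MR², the ratio k = I/(MR²) is 1.
At the top of the loop, the minimum-contact condition is Mg = Mv_top²/r, so v_top² = gr.
With ω = v/R, the kinetic energy at speed v is ½(1+k)Mv² = Mv².
Energy conservation from release (height h) to the top (height 2r): Mgh = Mg(2r) + M·gr.
Thus h_min = 2r + (1+k)r/2 = r(2 + 2/2) = 0.62 × 3 ≈ 1.86 m.

h_min ≈ 1.86 m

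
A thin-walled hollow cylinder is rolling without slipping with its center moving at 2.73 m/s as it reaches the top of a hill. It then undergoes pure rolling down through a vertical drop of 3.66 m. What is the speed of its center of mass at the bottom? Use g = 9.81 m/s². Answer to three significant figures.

v ≈ 6.58 m/s

For this body I = MR², i.e. k = I/(MR²) = 1.
The rolling condition ω = v/R makes the rotational term ½I(v/R)² = ½kMv², so KE_total = ½(1+k)Mv² = Mv².
Energy conservation: Mv₀² + Mgh = Mv², so v² = v₀² + 2gh/(1+k).
v = √(2.73² + 2×9.81×3.66/2) = √43.36 ≈ 6.58 m/s.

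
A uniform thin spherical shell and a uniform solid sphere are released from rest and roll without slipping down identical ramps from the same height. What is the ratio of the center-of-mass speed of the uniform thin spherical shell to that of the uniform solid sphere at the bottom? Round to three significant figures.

v_ratio ≈ 0.917

Each satisfies Mgh = ½(1+k)Mv² with k = I/(MR²), so v ∝ 1/√(1+k).
For the uniform thin spherical shell k = 2/3; for the uniform solid sphere k = 0.4.
v₁/v₂ = √((1+k₂)/(1+k₁)) = √(1.4/1.667) ≈ 0.917.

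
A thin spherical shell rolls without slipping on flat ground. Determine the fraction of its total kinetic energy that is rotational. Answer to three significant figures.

The moment of inertia is (2/3)MR², giving k ≡ I/(MR²) = 2/3.
With ω = v/R, KE_trans = ½Mv² and KE_rot = ½Iω² = ½kMv², so KE_total = ½(1+k)Mv².
The rotational fraction is therefore k/(1+k) = (2/3)/1.667 ≈ 0.400.

fraction ≈ 0.400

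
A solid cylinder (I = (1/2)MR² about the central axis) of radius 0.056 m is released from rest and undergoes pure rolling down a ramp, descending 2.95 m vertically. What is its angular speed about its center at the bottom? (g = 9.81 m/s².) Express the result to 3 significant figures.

ω ≈ 111 rad/s

The moment of inertia is (1/2)MR², giving k ≡ I/(MR²) = 0.5.
Rolling without slipping gives ω = v/R, so the total kinetic energy is ½Mv² + ½Iω² = ½(1+k)Mv² = (3/4)Mv².
Energy conservation Mgh = ½(1+k)Mv² gives v = √(2gh/(1+k)) = √(2 × 9.81 × 2.95 / 1.5) = 6.212 m/s.
Then ω = v/R = 6.212 / 0.056 ≈ 111 rad/s.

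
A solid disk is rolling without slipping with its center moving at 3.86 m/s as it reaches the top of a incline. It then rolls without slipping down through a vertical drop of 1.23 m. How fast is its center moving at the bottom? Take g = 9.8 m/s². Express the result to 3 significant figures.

v ≈ 5.57 m/s

For this body I = (1/2)MR², i.e. k = I/(MR²) = 0.5.
Rolling without slipping gives ω = v/R, so the total kinetic energy is ½Mv² + ½Iω² = ½(1+k)Mv² = (3/4)Mv².
Conserving energy between top and bottom: (3/4)Mv² = (3/4)Mv₀² + Mgh, hence v² = v₀² + 2gh/(1+k).
v = √(3.86² + 2×9.8×1.23/1.5) = √30.97 ≈ 5.57 m/s.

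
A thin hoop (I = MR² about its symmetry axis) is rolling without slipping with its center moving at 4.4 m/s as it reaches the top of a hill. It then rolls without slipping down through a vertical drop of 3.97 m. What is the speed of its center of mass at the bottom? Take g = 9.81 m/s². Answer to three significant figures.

With I = MR², the ratio k = I/(MR²) is 1.
Rolling without slipping gives ω = v/R, so the total kinetic energy is ½Mv² + ½Iω² = ½(1+k)Mv² = Mv².
Energy conservation: Mv₀² + Mgh = Mv², so v² = v₀² + 2gh/(1+k).
v = √(4.4² + 2×9.81×3.97/2) = √58.31 ≈ 7.64 m/s.

v ≈ 7.64 m/s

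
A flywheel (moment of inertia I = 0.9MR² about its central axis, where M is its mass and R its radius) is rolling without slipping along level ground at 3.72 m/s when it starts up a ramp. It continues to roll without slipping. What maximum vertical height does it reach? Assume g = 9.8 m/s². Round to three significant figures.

h ≈ 1.34 m

Here I = 0.9MR², so the shape factor k = I/(MR²) = 0.9.
Pure rolling means v = ωR; then KE = ½Mv² + ½I(v/R)² = ½(1+k)Mv² = (19/20)Mv².
At the top the kinetic energy is zero, so (19/20)Mv₀² = Mgh.
Thus h = (1+k)v₀²/(2g) = 1.9 × 3.72² / (2 × 9.8) ≈ 1.34 m.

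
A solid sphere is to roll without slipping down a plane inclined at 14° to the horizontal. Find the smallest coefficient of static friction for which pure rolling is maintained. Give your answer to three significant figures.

μ_min ≈ 0.0712

With I = (2/5)MR², the ratio k = I/(MR²) is 0.4.
Along the incline Mg sinθ − f = Ma, and torque about the center fR = Iα = kMR²(a/R) gives f = kMa.
These give a = g sinθ/(1+k) and the required friction f = kMg sinθ/(1+k).
With N = Mg cosθ, the no-slip condition f ≤ μN gives μ_min = f/N = k tanθ/(1+k).
μ_min = 0.4 × tan14° / 1.4 ≈ 0.0712.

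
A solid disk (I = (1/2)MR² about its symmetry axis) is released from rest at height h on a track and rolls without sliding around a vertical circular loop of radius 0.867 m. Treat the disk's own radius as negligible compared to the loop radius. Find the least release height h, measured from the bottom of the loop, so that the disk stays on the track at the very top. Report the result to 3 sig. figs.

Here I = (1/2)MR², so the shape factor k = I/(MR²) = 0.5.
At the top, contact is just lost when gravity alone supplies the centripetal force: Mg = Mv_top²/r, i.e. v_top² = gr.
With ω = v/R, the kinetic energy at speed v is ½(1+k)Mv² = (3/4)Mv².
Energy conservation from release (height h) to the top (height 2r): Mgh = Mg(2r) + (3/4)M·gr.
Thus h_min = 2r + (1+k)r/2 = r(2 + 1.5/2) = 0.867 × 2.75 ≈ 2.38 m.

h_min ≈ 2.38 m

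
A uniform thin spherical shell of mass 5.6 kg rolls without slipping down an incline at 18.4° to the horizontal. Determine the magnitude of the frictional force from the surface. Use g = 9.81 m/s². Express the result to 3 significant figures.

The moment of inertia is (2/3)MR², giving k ≡ I/(MR²) = 2/3.
Along the incline Mg sinθ − f = Ma, and torque about the center fR = Iα = kMR²(a/R) gives f = kMa.
Combining, a = g sinθ/(1+k) and f = kMa = kMg sinθ/(1+k).
f = (2/3) × 5.6 × 9.81 × sin18.4° / 1.667 ≈ 6.94 N.

f ≈ 6.94 N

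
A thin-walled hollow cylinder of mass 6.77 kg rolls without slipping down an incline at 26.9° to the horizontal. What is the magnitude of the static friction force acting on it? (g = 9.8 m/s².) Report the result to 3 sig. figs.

f ≈ 15.0 N

For this body I = MR², i.e. k = I/(MR²) = 1.
Translational: Mg sinθ − f = Ma. Rotational about the CM: fR = Iα = kMRa, so f = kMa.
Combining, a = g sinθ/(1+k) and f = kMa = kMg sinθ/(1+k).
f = 1 × 6.77 × 9.8 × sin26.9° / 2 ≈ 15.0 N.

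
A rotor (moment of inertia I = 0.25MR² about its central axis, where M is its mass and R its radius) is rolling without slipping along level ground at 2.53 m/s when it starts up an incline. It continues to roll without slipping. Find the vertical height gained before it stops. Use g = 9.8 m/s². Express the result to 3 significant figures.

h ≈ 0.408 m

With I = 0.25MR², the ratio k = I/(MR²) is 0.25.
Rolling without slipping gives ω = v/R, so the total kinetic energy is ½Mv² + ½Iω² = ½(1+k)Mv² = (5/8)Mv².
At the top the kinetic energy is zero, so (5/8)Mv₀² = Mgh.
Thus h = (1+k)v₀²/(2g) = 1.25 × 2.53² / (2 × 9.8) ≈ 0.408 m.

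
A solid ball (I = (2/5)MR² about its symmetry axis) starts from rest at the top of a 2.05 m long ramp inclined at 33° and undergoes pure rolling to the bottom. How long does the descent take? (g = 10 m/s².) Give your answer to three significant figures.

t ≈ 1.03 s

Here I = (2/5)MR², so the shape factor k = I/(MR²) = 0.4.
Newton's second law down the slope: Mg sinθ − f = Ma. The torque equation fR = Iα (with α = a/R) gives f = kMa.
Hence a = g sinθ/(1+k) = 10×sin33°/1.4 = 3.89 m/s².
With constant a from rest, t = √(2L/a) = √(2·2.05/3.89) ≈ 1.03 s.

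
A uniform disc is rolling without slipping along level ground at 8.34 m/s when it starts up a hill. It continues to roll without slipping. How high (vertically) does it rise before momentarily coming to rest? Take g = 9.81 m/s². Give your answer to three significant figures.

For this body I = (1/2)MR², i.e. k = I/(MR²) = 0.5.
Rolling without slipping gives ω = v/R, so the total kinetic energy is ½Mv² + ½Iω² = ½(1+k)Mv² = (3/4)Mv².
At the top the kinetic energy is zero, so (3/4)Mv₀² = Mgh.
Thus h = (1+k)v₀²/(2g) = 1.5 × 8.34² / (2 × 9.81) ≈ 5.32 m.

h ≈ 5.32 m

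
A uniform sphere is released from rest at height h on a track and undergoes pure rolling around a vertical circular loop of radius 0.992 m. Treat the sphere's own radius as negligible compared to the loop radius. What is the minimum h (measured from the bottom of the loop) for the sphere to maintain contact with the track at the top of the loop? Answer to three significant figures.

h_min ≈ 2.68 m

Here I = (2/5)MR², so the shape factor k = I/(MR²) = 0.4.
At the top of the loop, the minimum-contact condition is Mg = Mv_top²/r, so v_top² = gr.
With ω = v/R, the kinetic energy at speed v is ½(1+k)Mv² = (7/10)Mv².
Energy conservation from release (height h) to the top (height 2r): Mgh = Mg(2r) + (7/10)M·gr.
Thus h_min = 2r + (1+k)r/2 = r(2 + 1.4/2) = 0.992 × 2.7 ≈ 2.68 m.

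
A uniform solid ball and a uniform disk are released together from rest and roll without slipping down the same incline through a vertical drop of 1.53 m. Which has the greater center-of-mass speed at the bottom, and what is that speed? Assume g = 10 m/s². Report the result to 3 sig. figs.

For rolling without slipping, Mgh = ½(1+k)Mv² where k = I/(MR²), so v = √(2gh/(1+k)).
Uniform solid ball: k = 0.4, giving v = √(2×10×1.53/1.4) = 4.675 m/s.
Uniform disk: k = 0.5, giving v = √(2×10×1.53/1.5) = 4.517 m/s.
The smaller k wins: the uniform solid ball, at ≈ 4.68 m/s.

the uniform solid ball, at v ≈ 4.68 m/s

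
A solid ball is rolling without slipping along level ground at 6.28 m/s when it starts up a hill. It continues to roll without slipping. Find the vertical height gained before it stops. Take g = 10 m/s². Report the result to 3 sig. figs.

With I = (2/5)MR², the ratio k = I/(MR²) is 0.4.
The rolling condition ω = v/R makes the rotational term ½I(v/R)² = ½kMv², so KE_total = ½(1+k)Mv² = (7/10)Mv².
All of this converts to potential energy at the highest point: (7/10)Mv₀² = Mgh.
Thus h = (1+k)v₀²/(2g) = 1.4 × 6.28² / (2 × 10) ≈ 2.76 m.

h ≈ 2.76 m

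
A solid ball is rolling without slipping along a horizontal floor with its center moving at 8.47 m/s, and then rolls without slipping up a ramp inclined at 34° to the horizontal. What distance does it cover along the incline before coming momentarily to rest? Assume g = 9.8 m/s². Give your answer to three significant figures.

The moment of inertia is (2/5)MR², giving k ≡ I/(MR²) = 0.4.
Since it rolls without slipping, ω = v/R and KE = ½Mv² + ½Iω² = ½(1+k)Mv² = (7/10)Mv².
Setting this equal to Mgh gives the vertical rise h = (1+k)v₀²/(2g) = 1.4×8.47²/(2×9.8) = 5.124 m.
Along the incline, d = h/sinθ = 5.124/sin34° ≈ 9.16 m.

d ≈ 9.16 m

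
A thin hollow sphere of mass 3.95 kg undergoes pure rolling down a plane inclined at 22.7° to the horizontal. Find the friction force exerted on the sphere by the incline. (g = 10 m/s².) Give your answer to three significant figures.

f ≈ 6.10 N

With I = (2/3)MR², the ratio k = I/(MR²) is 2/3.
Translational: Mg sinθ − f = Ma. Rotational about the CM: fR = Iα = kMRa, so f = kMa.
Combining, a = g sinθ/(1+k) and f = kMa = kMg sinθ/(1+k).
f = (2/3) × 3.95 × 10 × sin22.7° / 1.667 ≈ 6.10 N.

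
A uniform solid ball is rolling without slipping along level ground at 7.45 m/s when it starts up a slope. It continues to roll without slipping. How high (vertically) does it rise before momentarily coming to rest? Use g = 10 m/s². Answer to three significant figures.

Here I = (2/5)MR², so the shape factor k = I/(MR²) = 0.4.
Pure rolling means v = ωR; then KE = ½Mv² + ½I(v/R)² = ½(1+k)Mv² = (7/10)Mv².
At the top the kinetic energy is zero, so (7/10)Mv₀² = Mgh.
Thus h = (1+k)v₀²/(2g) = 1.4 × 7.45² / (2 × 10) ≈ 3.89 m.

h ≈ 3.89 m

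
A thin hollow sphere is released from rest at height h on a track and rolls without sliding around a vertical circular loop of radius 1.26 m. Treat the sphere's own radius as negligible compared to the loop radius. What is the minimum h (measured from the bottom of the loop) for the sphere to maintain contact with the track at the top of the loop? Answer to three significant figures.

h_min ≈ 3.57 m

The moment of inertia is (2/3)MR², giving k ≡ I/(MR²) = 2/3.
At the top of the loop, the minimum-contact condition is Mg = Mv_top²/r, so v_top² = gr.
With ω = v/R, the kinetic energy at speed v is ½(1+k)Mv² = (5/6)Mv².
Energy conservation from release (height h) to the top (height 2r): Mgh = Mg(2r) + (5/6)M·gr.
Thus h_min = 2r + (1+k)r/2 = r(2 + 1.667/2) = 1.26 × 2.833 ≈ 3.57 m.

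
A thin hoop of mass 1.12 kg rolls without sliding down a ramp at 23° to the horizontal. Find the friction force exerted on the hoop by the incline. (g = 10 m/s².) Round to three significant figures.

f ≈ 2.19 N

For this body I = MR², i.e. k = I/(MR²) = 1.
Along the incline Mg sinθ − f = Ma, and torque about the center fR = Iα = kMR²(a/R) gives f = kMa.
Combining, a = g sinθ/(1+k) and f = kMa = kMg sinθ/(1+k).
f = 1 × 1.12 × 10 × sin23° / 2 ≈ 2.19 N.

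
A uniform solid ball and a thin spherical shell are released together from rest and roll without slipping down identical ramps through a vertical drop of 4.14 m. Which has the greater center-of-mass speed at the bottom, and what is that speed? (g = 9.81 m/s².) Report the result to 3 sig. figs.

For rolling without slipping, Mgh = ½(1+k)Mv² where k = I/(MR²), so v = √(2gh/(1+k)).
Uniform solid ball: k = 0.4, giving v = √(2×9.81×4.14/1.4) = 7.617 m/s.
Thin spherical shell: k = 2/3, giving v = √(2×9.81×4.14/1.667) = 6.981 m/s.
The smaller k wins: the uniform solid ball, at ≈ 7.62 m/s.

the uniform solid ball, at v ≈ 7.62 m/s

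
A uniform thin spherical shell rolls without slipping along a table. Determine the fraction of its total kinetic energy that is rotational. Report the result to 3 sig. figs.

fraction ≈ 0.400

With I = (2/3)MR², the ratio k = I/(MR²) is 2/3.
Since ω = v/R, the translational part is ½Mv² and the rotational part is ½I(v/R)² = ½kMv²; the total is ½(1+k)Mv².
The rotational fraction is therefore k/(1+k) = (2/3)/1.667 ≈ 0.400.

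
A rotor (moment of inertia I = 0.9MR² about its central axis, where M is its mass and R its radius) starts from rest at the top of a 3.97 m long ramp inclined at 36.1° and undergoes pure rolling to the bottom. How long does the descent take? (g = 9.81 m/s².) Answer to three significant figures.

With I = 0.9MR², the ratio k = I/(MR²) is 0.9.
Newton's second law down the slope: Mg sinθ − f = Ma. The torque equation fR = Iα (with α = a/R) gives f = kMa.
Hence a = g sinθ/(1+k) = 9.81×sin36.1°/1.9 = 3.042 m/s².
Starting from rest, L = ½at², so t = √(2L/a) = √(2×3.97/3.042) ≈ 1.62 s.

t ≈ 1.62 s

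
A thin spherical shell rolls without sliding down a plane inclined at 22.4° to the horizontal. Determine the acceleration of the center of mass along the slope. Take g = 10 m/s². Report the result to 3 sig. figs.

a ≈ 2.29 m/s²

For this body I = (2/3)MR², i.e. k = I/(MR²) = 2/3.
Newton's second law down the slope: Mg sinθ − f = Ma. The torque equation fR = Iα (with α = a/R) gives f = kMa.
Eliminating f: Mg sinθ = (1+k)Ma, so a = g sinθ/(1+k) = 10 × sin22.4° / 1.667 ≈ 2.29 m/s².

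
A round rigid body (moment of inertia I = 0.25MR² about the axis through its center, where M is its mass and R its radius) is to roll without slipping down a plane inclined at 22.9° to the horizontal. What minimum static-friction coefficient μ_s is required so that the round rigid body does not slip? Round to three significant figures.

μ_min ≈ 0.0845

With I = 0.25MR², the ratio k = I/(MR²) is 0.25.
Newton's second law down the slope: Mg sinθ − f = Ma. The torque equation fR = Iα (with α = a/R) gives f = kMa.
These give a = g sinθ/(1+k) and the required friction f = kMg sinθ/(1+k).
With N = Mg cosθ, the no-slip condition f ≤ μN gives μ_min = f/N = k tanθ/(1+k).
μ_min = 0.25 × tan22.9° / 1.25 ≈ 0.0845.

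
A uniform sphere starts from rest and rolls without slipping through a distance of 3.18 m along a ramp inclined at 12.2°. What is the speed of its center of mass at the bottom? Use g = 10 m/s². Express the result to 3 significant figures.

Here I = (2/5)MR², so the shape factor k = I/(MR²) = 0.4.
The rolling condition ω = v/R makes the rotational term ½I(v/R)² = ½kMv², so KE_total = ½(1+k)Mv² = (7/10)Mv².
The vertical drop is h = L sinθ = 3.18 × sin12.2° = 0.672 m.
Setting Mgh = (7/10)Mv² gives v = √(2gh/(1+k)) = √(2·10·0.672/1.4) ≈ 3.10 m/s.

v ≈ 3.10 m/s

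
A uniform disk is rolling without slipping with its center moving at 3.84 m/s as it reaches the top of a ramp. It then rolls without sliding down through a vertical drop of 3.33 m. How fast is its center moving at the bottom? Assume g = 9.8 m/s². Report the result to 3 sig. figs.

The moment of inertia is (1/2)MR², giving k ≡ I/(MR²) = 0.5.
Pure rolling means v = ωR; then KE = ½Mv² + ½I(v/R)² = ½(1+k)Mv² = (3/4)Mv².
Conserving energy between top and bottom: (3/4)Mv² = (3/4)Mv₀² + Mgh, hence v² = v₀² + 2gh/(1+k).
v = √(3.84² + 2×9.8×3.33/1.5) = √58.26 ≈ 7.63 m/s.

v ≈ 7.63 m/s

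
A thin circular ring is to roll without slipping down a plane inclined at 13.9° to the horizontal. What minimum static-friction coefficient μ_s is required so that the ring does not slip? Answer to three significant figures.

μ_min ≈ 0.124

The moment of inertia is MR², giving k ≡ I/(MR²) = 1.
Along the incline Mg sinθ − f = Ma, and torque about the center fR = Iα = kMR²(a/R) gives f = kMa.
These give a = g sinθ/(1+k) and the required friction f = kMg sinθ/(1+k).
The normal force is N = Mg cosθ, so μ_min = f/N = k tanθ/(1+k).
μ_min = 1 × tan13.9° / 2 ≈ 0.124.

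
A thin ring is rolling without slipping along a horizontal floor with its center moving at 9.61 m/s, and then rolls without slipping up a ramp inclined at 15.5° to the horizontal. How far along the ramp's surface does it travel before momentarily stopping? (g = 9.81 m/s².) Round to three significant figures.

The moment of inertia is MR², giving k ≡ I/(MR²) = 1.
Rolling without slipping gives ω = v/R, so the total kinetic energy is ½Mv² + ½Iω² = ½(1+k)Mv² = Mv².
Setting this equal to Mgh gives the vertical rise h = (1+k)v₀²/(2g) = 2×9.61²/(2×9.81) = 9.414 m.
Along the incline, d = h/sinθ = 9.414/sin15.5° ≈ 35.2 m.

d ≈ 35.2 m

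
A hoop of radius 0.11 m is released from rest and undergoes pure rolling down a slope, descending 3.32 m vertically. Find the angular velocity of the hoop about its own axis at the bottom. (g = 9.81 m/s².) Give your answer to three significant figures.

ω ≈ 51.9 rad/s

With I = MR², the ratio k = I/(MR²) is 1.
Since it rolls without slipping, ω = v/R and KE = ½Mv² + ½Iω² = ½(1+k)Mv² = Mv².
Energy conservation Mgh = ½(1+k)Mv² gives v = √(2gh/(1+k)) = √(2 × 9.81 × 3.32 / 2) = 5.707 m/s.
The angular speed follows from ω = v/R = 5.707/0.11 ≈ 51.9 rad/s.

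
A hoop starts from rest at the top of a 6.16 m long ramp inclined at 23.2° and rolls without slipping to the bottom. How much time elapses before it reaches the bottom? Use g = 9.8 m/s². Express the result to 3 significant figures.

t ≈ 2.53 s

Here I = MR², so the shape factor k = I/(MR²) = 1.
Along the incline Mg sinθ − f = Ma, and torque about the center fR = Iα = kMR²(a/R) gives f = kMa.
Hence a = g sinθ/(1+k) = 9.8×sin23.2°/2 = 1.93 m/s².
Starting from rest, L = ½at², so t = √(2L/a) = √(2×6.16/1.93) ≈ 2.53 s.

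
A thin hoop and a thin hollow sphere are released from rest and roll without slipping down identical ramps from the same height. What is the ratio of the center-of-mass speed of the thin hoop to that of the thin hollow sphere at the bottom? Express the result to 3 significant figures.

Each satisfies Mgh = ½(1+k)Mv² with k = I/(MR²), so v ∝ 1/√(1+k).
For the thin hoop k = 1; for the thin hollow sphere k = 2/3.
v₁/v₂ = √((1+k₂)/(1+k₁)) = √(1.667/2) ≈ 0.913.

v_ratio ≈ 0.913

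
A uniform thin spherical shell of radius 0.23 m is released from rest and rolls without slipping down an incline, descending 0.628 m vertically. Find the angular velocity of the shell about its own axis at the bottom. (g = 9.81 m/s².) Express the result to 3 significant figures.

Here I = (2/3)MR², so the shape factor k = I/(MR²) = 2/3.
Since it rolls without slipping, ω = v/R and KE = ½Mv² + ½Iω² = ½(1+k)Mv² = (5/6)Mv².
Energy conservation Mgh = ½(1+k)Mv² gives v = √(2gh/(1+k)) = √(2 × 9.81 × 0.628 / 1.667) = 2.719 m/s.
The angular speed follows from ω = v/R = 2.719/0.23 ≈ 11.8 rad/s.

ω ≈ 11.8 rad/s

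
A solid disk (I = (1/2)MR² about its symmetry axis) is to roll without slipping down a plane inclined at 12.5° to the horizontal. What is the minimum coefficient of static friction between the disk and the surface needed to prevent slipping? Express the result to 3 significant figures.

The moment of inertia is (1/2)MR², giving k ≡ I/(MR²) = 0.5.
Translational: Mg sinθ − f = Ma. Rotational about the CM: fR = Iα = kMRa, so f = kMa.
These give a = g sinθ/(1+k) and the required friction f = kMg sinθ/(1+k).
The normal force is N = Mg cosθ, so μ_min = f/N = k tanθ/(1+k).
μ_min = 0.5 × tan12.5° / 1.5 ≈ 0.0739.

μ_min ≈ 0.0739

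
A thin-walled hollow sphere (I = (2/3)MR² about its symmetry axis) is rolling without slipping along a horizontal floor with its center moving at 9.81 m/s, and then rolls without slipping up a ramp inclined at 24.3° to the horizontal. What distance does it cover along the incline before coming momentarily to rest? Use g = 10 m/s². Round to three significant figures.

The moment of inertia is (2/3)MR², giving k ≡ I/(MR²) = 2/3.
The rolling condition ω = v/R makes the rotational term ½I(v/R)² = ½kMv², so KE_total = ½(1+k)Mv² = (5/6)Mv².
Setting this equal to Mgh gives the vertical rise h = (1+k)v₀²/(2g) = 1.667×9.81²/(2×10) = 8.02 m.
The distance along the slope is d = h/sinθ = 8.02/sin24.3° ≈ 19.5 m.

d ≈ 19.5 m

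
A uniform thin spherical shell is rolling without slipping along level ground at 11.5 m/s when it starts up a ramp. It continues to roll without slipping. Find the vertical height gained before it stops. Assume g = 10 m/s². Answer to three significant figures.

For this body I = (2/3)MR², i.e. k = I/(MR²) = 2/3.
Rolling without slipping gives ω = v/R, so the total kinetic energy is ½Mv² + ½Iω² = ½(1+k)Mv² = (5/6)Mv².
All of this converts to potential energy at the highest point: (5/6)Mv₀² = Mgh.
Thus h = (1+k)v₀²/(2g) = 1.667 × 11.5² / (2 × 10) ≈ 11.0 m.

h ≈ 11.0 m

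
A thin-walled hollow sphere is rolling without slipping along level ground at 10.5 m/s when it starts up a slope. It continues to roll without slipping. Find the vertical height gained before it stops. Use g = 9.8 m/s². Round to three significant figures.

h ≈ 9.38 m

The moment of inertia is (2/3)MR², giving k ≡ I/(MR²) = 2/3.
The rolling condition ω = v/R makes the rotational term ½I(v/R)² = ½kMv², so KE_total = ½(1+k)Mv² = (5/6)Mv².
At the top the kinetic energy is zero, so (5/6)Mv₀² = Mgh.
Thus h = (1+k)v₀²/(2g) = 1.667 × 10.5² / (2 × 9.8) ≈ 9.38 m.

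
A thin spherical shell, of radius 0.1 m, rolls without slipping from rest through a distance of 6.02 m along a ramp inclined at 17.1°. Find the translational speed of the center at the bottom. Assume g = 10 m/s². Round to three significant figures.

The moment of inertia is (2/3)MR², giving k ≡ I/(MR²) = 2/3.
Since it rolls without slipping, ω = v/R and KE = ½Mv² + ½Iω² = ½(1+k)Mv² = (5/6)Mv².
The vertical drop is h = L sinθ = 6.02 × sin17.1° = 1.77 m.
Setting Mgh = (5/6)Mv² gives v = √(2gh/(1+k)) = √(2·10·1.77/1.667) ≈ 4.61 m/s.

v ≈ 4.61 m/s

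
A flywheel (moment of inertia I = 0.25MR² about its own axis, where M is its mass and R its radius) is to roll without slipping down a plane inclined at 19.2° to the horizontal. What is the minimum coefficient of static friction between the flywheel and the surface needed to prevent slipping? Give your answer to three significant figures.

μ_min ≈ 0.0696

With I = 0.25MR², the ratio k = I/(MR²) is 0.25.
Newton's second law down the slope: Mg sinθ − f = Ma. The torque equation fR = Iα (with α = a/R) gives f = kMa.
These give a = g sinθ/(1+k) and the required friction f = kMg sinθ/(1+k).
The normal force is N = Mg cosθ, so μ_min = f/N = k tanθ/(1+k).
μ_min = 0.25 × tan19.2° / 1.25 ≈ 0.0696.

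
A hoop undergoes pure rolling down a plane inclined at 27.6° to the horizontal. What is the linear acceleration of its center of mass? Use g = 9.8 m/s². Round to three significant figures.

Here I = MR², so the shape factor k = I/(MR²) = 1.
Along the incline Mg sinθ − f = Ma, and torque about the center fR = Iα = kMR²(a/R) gives f = kMa.
Eliminating f: Mg sinθ = (1+k)Ma, so a = g sinθ/(1+k) = 9.8 × sin27.6° / 2 ≈ 2.27 m/s².

a ≈ 2.27 m/s²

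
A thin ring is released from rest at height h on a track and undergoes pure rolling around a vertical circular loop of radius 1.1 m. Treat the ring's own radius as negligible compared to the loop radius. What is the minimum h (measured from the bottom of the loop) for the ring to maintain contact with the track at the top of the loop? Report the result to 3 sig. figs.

h_min ≈ 3.30 m

The moment of inertia is MR², giving k ≡ I/(MR²) = 1.
At the top, contact is just lost when gravity alone supplies the centripetal force: Mg = Mv_top²/r, i.e. v_top² = gr.
With ω = v/R, the kinetic energy at speed v is ½(1+k)Mv² = Mv².
Energy conservation from release (height h) to the top (height 2r): Mgh = Mg(2r) + M·gr.
Thus h_min = 2r + (1+k)r/2 = r(2 + 2/2) = 1.1 × 3 ≈ 3.30 m.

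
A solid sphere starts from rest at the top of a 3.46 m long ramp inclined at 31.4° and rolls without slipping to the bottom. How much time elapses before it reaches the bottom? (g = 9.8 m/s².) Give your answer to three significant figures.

For this body I = (2/5)MR², i.e. k = I/(MR²) = 0.4.
Newton's second law down the slope: Mg sinθ − f = Ma. The torque equation fR = Iα (with α = a/R) gives f = kMa.
Hence a = g sinθ/(1+k) = 9.8×sin31.4°/1.4 = 3.647 m/s².
With constant a from rest, t = √(2L/a) = √(2·3.46/3.647) ≈ 1.38 s.

t ≈ 1.38 s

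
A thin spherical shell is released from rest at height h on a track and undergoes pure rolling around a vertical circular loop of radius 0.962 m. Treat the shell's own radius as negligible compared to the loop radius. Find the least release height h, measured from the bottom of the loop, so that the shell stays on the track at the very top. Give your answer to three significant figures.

h_min ≈ 2.73 m

With I = (2/3)MR², the ratio k = I/(MR²) is 2/3.
At the top, contact is just lost when gravity alone supplies the centripetal force: Mg = Mv_top²/r, i.e. v_top² = gr.
With ω = v/R, the kinetic energy at speed v is ½(1+k)Mv² = (5/6)Mv².
Energy conservation from release (height h) to the top (height 2r): Mgh = Mg(2r) + (5/6)M·gr.
Thus h_min = 2r + (1+k)r/2 = r(2 + 1.667/2) = 0.962 × 2.833 ≈ 2.73 m.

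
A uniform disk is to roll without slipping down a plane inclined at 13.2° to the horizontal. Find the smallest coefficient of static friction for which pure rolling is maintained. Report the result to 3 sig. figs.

With I = (1/2)MR², the ratio k = I/(MR²) is 0.5.
Newton's second law down the slope: Mg sinθ − f = Ma. The torque equation fR = Iα (with α = a/R) gives f = kMa.
These give a = g sinθ/(1+k) and the required friction f = kMg sinθ/(1+k).
With N = Mg cosθ, the no-slip condition f ≤ μN gives μ_min = f/N = k tanθ/(1+k).
μ_min = 0.5 × tan13.2° / 1.5 ≈ 0.0782.

μ_min ≈ 0.0782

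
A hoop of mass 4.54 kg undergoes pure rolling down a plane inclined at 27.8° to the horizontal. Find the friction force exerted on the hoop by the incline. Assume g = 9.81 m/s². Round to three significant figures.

With I = MR², the ratio k = I/(MR²) is 1.
Along the incline Mg sinθ − f = Ma, and torque about the center fR = Iα = kMR²(a/R) gives f = kMa.
Combining, a = g sinθ/(1+k) and f = kMa = kMg sinθ/(1+k).
f = 1 × 4.54 × 9.81 × sin27.8° / 2 ≈ 10.4 N.

f ≈ 10.4 N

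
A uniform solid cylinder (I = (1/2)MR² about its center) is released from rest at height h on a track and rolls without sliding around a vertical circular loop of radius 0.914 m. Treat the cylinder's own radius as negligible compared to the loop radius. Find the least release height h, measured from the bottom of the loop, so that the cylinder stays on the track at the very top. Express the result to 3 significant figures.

The moment of inertia is (1/2)MR², giving k ≡ I/(MR²) = 0.5.
At the top of the loop, the minimum-contact condition is Mg = Mv_top²/r, so v_top² = gr.
With ω = v/R, the kinetic energy at speed v is ½(1+k)Mv² = (3/4)Mv².
Energy conservation from release (height h) to the top (height 2r): Mgh = Mg(2r) + (3/4)M·gr.
Thus h_min = 2r + (1+k)r/2 = r(2 + 1.5/2) = 0.914 × 2.75 ≈ 2.51 m.

h_min ≈ 2.51 m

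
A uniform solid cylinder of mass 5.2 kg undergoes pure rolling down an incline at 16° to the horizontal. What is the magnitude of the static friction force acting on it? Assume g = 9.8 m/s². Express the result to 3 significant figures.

f ≈ 4.68 N

With I = (1/2)MR², the ratio k = I/(MR²) is 0.5.
Newton's second law down the slope: Mg sinθ − f = Ma. The torque equation fR = Iα (with α = a/R) gives f = kMa.
Combining, a = g sinθ/(1+k) and f = kMa = kMg sinθ/(1+k).
f = 0.5 × 5.2 × 9.8 × sin16° / 1.5 ≈ 4.68 N.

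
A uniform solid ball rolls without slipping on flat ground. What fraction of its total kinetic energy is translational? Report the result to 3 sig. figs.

fraction ≈ 0.714

The moment of inertia is (2/5)MR², giving k ≡ I/(MR²) = 0.4.
With ω = v/R, KE_trans = ½Mv² and KE_rot = ½Iω² = ½kMv², so KE_total = ½(1+k)Mv².
The translational fraction is therefore 1/(1+k) = 1/1.4 ≈ 0.714.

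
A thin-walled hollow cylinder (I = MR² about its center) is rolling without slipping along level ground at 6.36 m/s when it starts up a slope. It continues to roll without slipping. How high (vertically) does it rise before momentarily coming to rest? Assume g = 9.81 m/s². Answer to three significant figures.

For this body I = MR², i.e. k = I/(MR²) = 1.
Pure rolling means v = ωR; then KE = ½Mv² + ½I(v/R)² = ½(1+k)Mv² = Mv².
All of this converts to potential energy at the highest point: Mv₀² = Mgh.
Thus h = (1+k)v₀²/(2g) = 2 × 6.36² / (2 × 9.81) ≈ 4.12 m.

h ≈ 4.12 m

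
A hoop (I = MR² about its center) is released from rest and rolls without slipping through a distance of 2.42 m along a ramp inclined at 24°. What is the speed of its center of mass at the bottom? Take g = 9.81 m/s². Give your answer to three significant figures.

The moment of inertia is MR², giving k ≡ I/(MR²) = 1.
The rolling condition ω = v/R makes the rotational term ½I(v/R)² = ½kMv², so KE_total = ½(1+k)Mv² = Mv².
The vertical drop is h = L sinθ = 2.42 × sin24° = 0.9843 m.
Energy conservation: Mgh = Mv², so v = √(2gh/(1+k)) = √(2 × 9.81 × 0.9843 / 2) ≈ 3.11 m/s.

v ≈ 3.11 m/s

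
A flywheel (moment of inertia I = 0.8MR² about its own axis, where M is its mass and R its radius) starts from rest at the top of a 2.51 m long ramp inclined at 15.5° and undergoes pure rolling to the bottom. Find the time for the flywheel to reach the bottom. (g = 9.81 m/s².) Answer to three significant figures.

t ≈ 1.86 s

Here I = 0.8MR², so the shape factor k = I/(MR²) = 0.8.
Translational: Mg sinθ − f = Ma. Rotational about the CM: fR = Iα = kMRa, so f = kMa.
Hence a = g sinθ/(1+k) = 9.81×sin15.5°/1.8 = 1.456 m/s².
With constant a from rest, t = √(2L/a) = √(2·2.51/1.456) ≈ 1.86 s.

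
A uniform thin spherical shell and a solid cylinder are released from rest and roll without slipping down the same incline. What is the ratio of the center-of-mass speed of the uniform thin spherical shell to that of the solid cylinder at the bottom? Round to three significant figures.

Each satisfies Mgh = ½(1+k)Mv² with k = I/(MR²), so v ∝ 1/√(1+k).
For the uniform thin spherical shell k = 2/3; for the solid cylinder k = 0.5.
v₁/v₂ = √((1+k₂)/(1+k₁)) = √(1.5/1.667) ≈ 0.949.

v_ratio ≈ 0.949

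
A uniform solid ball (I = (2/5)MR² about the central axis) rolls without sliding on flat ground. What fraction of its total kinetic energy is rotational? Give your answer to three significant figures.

For this body I = (2/5)MR², i.e. k = I/(MR²) = 0.4.
Since ω = v/R, the translational part is ½Mv² and the rotational part is ½I(v/R)² = ½kMv²; the total is ½(1+k)Mv².
The rotational fraction is therefore k/(1+k) = 0.4/1.4 ≈ 0.286.

fraction ≈ 0.286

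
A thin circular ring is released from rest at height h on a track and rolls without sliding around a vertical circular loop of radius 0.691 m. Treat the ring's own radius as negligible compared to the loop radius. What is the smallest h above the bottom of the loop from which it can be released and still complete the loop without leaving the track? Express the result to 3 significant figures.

h_min ≈ 2.07 m

The moment of inertia is MR², giving k ≡ I/(MR²) = 1.
At the top of the loop, the minimum-contact condition is Mg = Mv_top²/r, so v_top² = gr.
With ω = v/R, the kinetic energy at speed v is ½(1+k)Mv² = Mv².
Energy conservation from release (height h) to the top (height 2r): Mgh = Mg(2r) + M·gr.
Thus h_min = 2r + (1+k)r/2 = r(2 + 2/2) = 0.691 × 3 ≈ 2.07 m.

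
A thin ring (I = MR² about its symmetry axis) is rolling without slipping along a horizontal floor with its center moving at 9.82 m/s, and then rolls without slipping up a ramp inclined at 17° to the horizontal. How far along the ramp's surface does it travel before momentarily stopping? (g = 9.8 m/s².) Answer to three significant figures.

With I = MR², the ratio k = I/(MR²) is 1.
The rolling condition ω = v/R makes the rotational term ½I(v/R)² = ½kMv², so KE_total = ½(1+k)Mv² = Mv².
Setting this equal to Mgh gives the vertical rise h = (1+k)v₀²/(2g) = 2×9.82²/(2×9.8) = 9.84 m.
Along the incline, d = h/sinθ = 9.84/sin17° ≈ 33.7 m.

d ≈ 33.7 m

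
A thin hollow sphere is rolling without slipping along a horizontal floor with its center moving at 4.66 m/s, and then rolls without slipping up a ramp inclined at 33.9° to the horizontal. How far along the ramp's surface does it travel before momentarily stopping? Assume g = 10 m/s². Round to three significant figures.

The moment of inertia is (2/3)MR², giving k ≡ I/(MR²) = 2/3.
The rolling condition ω = v/R makes the rotational term ½I(v/R)² = ½kMv², so KE_total = ½(1+k)Mv² = (5/6)Mv².
Setting this equal to Mgh gives the vertical rise h = (1+k)v₀²/(2g) = 1.667×4.66²/(2×10) = 1.81 m.
The distance along the slope is d = h/sinθ = 1.81/sin33.9° ≈ 3.24 m.

d ≈ 3.24 m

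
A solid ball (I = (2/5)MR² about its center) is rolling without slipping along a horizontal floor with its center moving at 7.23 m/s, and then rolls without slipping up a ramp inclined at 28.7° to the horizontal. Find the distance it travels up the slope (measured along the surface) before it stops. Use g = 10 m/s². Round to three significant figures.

d ≈ 7.62 m

For this body I = (2/5)MR², i.e. k = I/(MR²) = 0.4.
Pure rolling means v = ωR; then KE = ½Mv² + ½I(v/R)² = ½(1+k)Mv² = (7/10)Mv².
Setting this equal to Mgh gives the vertical rise h = (1+k)v₀²/(2g) = 1.4×7.23²/(2×10) = 3.659 m.
Along the incline, d = h/sinθ = 3.659/sin28.7° ≈ 7.62 m.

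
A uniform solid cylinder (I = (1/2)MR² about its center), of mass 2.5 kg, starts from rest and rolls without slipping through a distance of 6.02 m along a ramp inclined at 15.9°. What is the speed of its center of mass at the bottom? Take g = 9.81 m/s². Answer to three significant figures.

Here I = (1/2)MR², so the shape factor k = I/(MR²) = 0.5.
Rolling without slipping gives ω = v/R, so the total kinetic energy is ½Mv² + ½Iω² = ½(1+k)Mv² = (3/4)Mv².
The vertical drop is h = L sinθ = 6.02 × sin15.9° = 1.649 m.
Setting Mgh = (3/4)Mv² gives v = √(2gh/(1+k)) = √(2·9.81·1.649/1.5) ≈ 4.64 m/s.

v ≈ 4.64 m/s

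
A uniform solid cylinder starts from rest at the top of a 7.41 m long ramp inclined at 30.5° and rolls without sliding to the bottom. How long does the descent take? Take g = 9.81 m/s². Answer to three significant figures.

t ≈ 2.11 s

With I = (1/2)MR², the ratio k = I/(MR²) is 0.5.
Newton's second law down the slope: Mg sinθ − f = Ma. The torque equation fR = Iα (with α = a/R) gives f = kMa.
Hence a = g sinθ/(1+k) = 9.81×sin30.5°/1.5 = 3.319 m/s².
With constant a from rest, t = √(2L/a) = √(2·7.41/3.319) ≈ 2.11 s.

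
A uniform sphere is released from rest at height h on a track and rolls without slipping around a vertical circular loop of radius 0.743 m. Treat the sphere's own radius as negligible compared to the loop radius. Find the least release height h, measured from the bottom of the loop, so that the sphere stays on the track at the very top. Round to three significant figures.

h_min ≈ 2.01 m

With I = (2/5)MR², the ratio k = I/(MR²) is 0.4.
At the top of the loop, the minimum-contact condition is Mg = Mv_top²/r, so v_top² = gr.
With ω = v/R, the kinetic energy at speed v is ½(1+k)Mv² = (7/10)Mv².
Energy conservation from release (height h) to the top (height 2r): Mgh = Mg(2r) + (7/10)M·gr.
Thus h_min = 2r + (1+k)r/2 = r(2 + 1.4/2) = 0.743 × 2.7 ≈ 2.01 m.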